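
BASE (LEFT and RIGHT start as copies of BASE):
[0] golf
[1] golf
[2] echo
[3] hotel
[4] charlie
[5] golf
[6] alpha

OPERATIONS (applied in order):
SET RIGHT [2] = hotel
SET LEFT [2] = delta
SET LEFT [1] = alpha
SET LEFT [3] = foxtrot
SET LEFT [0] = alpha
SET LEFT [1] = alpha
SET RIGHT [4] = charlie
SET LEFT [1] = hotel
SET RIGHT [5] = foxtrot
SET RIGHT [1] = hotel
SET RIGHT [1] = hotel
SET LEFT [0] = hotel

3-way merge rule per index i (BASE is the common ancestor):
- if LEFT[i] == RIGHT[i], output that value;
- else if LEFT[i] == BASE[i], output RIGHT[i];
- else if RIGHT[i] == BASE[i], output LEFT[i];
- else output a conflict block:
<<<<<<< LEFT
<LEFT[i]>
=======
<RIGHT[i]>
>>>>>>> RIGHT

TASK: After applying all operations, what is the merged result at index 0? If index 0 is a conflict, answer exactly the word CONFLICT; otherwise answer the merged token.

Answer: hotel

Derivation:
Final LEFT:  [hotel, hotel, delta, foxtrot, charlie, golf, alpha]
Final RIGHT: [golf, hotel, hotel, hotel, charlie, foxtrot, alpha]
i=0: L=hotel, R=golf=BASE -> take LEFT -> hotel
i=1: L=hotel R=hotel -> agree -> hotel
i=2: BASE=echo L=delta R=hotel all differ -> CONFLICT
i=3: L=foxtrot, R=hotel=BASE -> take LEFT -> foxtrot
i=4: L=charlie R=charlie -> agree -> charlie
i=5: L=golf=BASE, R=foxtrot -> take RIGHT -> foxtrot
i=6: L=alpha R=alpha -> agree -> alpha
Index 0 -> hotel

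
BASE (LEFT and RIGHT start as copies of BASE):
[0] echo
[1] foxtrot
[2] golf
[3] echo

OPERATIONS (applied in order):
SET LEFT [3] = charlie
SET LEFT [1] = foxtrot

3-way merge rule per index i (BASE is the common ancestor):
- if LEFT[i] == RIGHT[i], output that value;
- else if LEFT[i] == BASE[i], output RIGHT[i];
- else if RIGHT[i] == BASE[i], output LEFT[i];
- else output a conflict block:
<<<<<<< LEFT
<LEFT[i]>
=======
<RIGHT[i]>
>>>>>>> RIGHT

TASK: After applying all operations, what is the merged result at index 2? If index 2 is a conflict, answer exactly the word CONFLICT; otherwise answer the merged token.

Answer: golf

Derivation:
Final LEFT:  [echo, foxtrot, golf, charlie]
Final RIGHT: [echo, foxtrot, golf, echo]
i=0: L=echo R=echo -> agree -> echo
i=1: L=foxtrot R=foxtrot -> agree -> foxtrot
i=2: L=golf R=golf -> agree -> golf
i=3: L=charlie, R=echo=BASE -> take LEFT -> charlie
Index 2 -> golf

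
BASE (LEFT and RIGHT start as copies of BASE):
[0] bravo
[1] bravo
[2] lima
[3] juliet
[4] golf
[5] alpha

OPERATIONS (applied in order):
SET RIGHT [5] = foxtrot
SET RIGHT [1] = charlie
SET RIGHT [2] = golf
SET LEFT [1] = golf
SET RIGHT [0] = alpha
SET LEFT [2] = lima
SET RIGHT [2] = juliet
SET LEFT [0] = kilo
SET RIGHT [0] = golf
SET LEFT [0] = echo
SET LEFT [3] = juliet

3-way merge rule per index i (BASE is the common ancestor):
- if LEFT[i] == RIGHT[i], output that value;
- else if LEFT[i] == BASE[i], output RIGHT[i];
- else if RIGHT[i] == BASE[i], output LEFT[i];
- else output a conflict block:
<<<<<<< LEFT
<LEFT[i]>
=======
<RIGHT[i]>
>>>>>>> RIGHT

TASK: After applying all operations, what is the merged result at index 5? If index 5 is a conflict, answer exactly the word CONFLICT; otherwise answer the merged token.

Answer: foxtrot

Derivation:
Final LEFT:  [echo, golf, lima, juliet, golf, alpha]
Final RIGHT: [golf, charlie, juliet, juliet, golf, foxtrot]
i=0: BASE=bravo L=echo R=golf all differ -> CONFLICT
i=1: BASE=bravo L=golf R=charlie all differ -> CONFLICT
i=2: L=lima=BASE, R=juliet -> take RIGHT -> juliet
i=3: L=juliet R=juliet -> agree -> juliet
i=4: L=golf R=golf -> agree -> golf
i=5: L=alpha=BASE, R=foxtrot -> take RIGHT -> foxtrot
Index 5 -> foxtrot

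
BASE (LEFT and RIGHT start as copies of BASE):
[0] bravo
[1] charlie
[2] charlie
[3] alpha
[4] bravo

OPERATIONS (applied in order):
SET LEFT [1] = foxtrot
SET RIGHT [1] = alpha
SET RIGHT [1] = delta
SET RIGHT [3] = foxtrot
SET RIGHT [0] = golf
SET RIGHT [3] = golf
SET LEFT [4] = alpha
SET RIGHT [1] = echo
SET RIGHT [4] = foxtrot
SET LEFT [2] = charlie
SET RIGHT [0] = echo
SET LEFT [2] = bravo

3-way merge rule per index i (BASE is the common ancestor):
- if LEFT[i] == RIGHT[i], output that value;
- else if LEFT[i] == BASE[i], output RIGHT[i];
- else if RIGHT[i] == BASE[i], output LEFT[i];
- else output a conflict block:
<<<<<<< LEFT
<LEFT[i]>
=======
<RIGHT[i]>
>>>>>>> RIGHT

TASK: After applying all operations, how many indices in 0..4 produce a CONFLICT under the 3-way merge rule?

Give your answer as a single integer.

Final LEFT:  [bravo, foxtrot, bravo, alpha, alpha]
Final RIGHT: [echo, echo, charlie, golf, foxtrot]
i=0: L=bravo=BASE, R=echo -> take RIGHT -> echo
i=1: BASE=charlie L=foxtrot R=echo all differ -> CONFLICT
i=2: L=bravo, R=charlie=BASE -> take LEFT -> bravo
i=3: L=alpha=BASE, R=golf -> take RIGHT -> golf
i=4: BASE=bravo L=alpha R=foxtrot all differ -> CONFLICT
Conflict count: 2

Answer: 2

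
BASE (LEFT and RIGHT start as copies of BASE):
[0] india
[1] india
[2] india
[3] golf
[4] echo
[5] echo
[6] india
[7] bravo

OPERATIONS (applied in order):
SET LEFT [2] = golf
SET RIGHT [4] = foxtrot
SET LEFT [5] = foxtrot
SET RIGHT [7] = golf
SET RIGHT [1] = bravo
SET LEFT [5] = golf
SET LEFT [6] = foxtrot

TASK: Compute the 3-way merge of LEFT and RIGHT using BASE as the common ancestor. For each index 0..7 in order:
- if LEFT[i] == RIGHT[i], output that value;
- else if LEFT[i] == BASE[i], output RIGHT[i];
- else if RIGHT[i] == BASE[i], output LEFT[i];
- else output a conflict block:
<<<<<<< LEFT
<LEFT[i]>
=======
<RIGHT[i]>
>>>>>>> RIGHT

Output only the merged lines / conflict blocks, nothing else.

Answer: india
bravo
golf
golf
foxtrot
golf
foxtrot
golf

Derivation:
Final LEFT:  [india, india, golf, golf, echo, golf, foxtrot, bravo]
Final RIGHT: [india, bravo, india, golf, foxtrot, echo, india, golf]
i=0: L=india R=india -> agree -> india
i=1: L=india=BASE, R=bravo -> take RIGHT -> bravo
i=2: L=golf, R=india=BASE -> take LEFT -> golf
i=3: L=golf R=golf -> agree -> golf
i=4: L=echo=BASE, R=foxtrot -> take RIGHT -> foxtrot
i=5: L=golf, R=echo=BASE -> take LEFT -> golf
i=6: L=foxtrot, R=india=BASE -> take LEFT -> foxtrot
i=7: L=bravo=BASE, R=golf -> take RIGHT -> golf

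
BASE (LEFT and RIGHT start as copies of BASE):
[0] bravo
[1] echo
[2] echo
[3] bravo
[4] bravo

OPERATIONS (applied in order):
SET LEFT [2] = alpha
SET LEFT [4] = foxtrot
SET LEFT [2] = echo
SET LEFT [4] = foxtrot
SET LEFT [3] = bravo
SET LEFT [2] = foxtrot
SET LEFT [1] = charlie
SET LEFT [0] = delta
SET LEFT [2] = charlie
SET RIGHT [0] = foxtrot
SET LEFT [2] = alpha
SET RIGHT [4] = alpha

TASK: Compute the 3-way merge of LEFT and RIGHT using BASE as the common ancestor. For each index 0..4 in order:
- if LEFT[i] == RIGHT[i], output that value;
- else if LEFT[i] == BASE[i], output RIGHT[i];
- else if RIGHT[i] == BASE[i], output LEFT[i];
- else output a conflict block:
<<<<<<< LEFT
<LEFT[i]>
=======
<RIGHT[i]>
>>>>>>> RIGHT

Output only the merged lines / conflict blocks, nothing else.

Final LEFT:  [delta, charlie, alpha, bravo, foxtrot]
Final RIGHT: [foxtrot, echo, echo, bravo, alpha]
i=0: BASE=bravo L=delta R=foxtrot all differ -> CONFLICT
i=1: L=charlie, R=echo=BASE -> take LEFT -> charlie
i=2: L=alpha, R=echo=BASE -> take LEFT -> alpha
i=3: L=bravo R=bravo -> agree -> bravo
i=4: BASE=bravo L=foxtrot R=alpha all differ -> CONFLICT

Answer: <<<<<<< LEFT
delta
=======
foxtrot
>>>>>>> RIGHT
charlie
alpha
bravo
<<<<<<< LEFT
foxtrot
=======
alpha
>>>>>>> RIGHT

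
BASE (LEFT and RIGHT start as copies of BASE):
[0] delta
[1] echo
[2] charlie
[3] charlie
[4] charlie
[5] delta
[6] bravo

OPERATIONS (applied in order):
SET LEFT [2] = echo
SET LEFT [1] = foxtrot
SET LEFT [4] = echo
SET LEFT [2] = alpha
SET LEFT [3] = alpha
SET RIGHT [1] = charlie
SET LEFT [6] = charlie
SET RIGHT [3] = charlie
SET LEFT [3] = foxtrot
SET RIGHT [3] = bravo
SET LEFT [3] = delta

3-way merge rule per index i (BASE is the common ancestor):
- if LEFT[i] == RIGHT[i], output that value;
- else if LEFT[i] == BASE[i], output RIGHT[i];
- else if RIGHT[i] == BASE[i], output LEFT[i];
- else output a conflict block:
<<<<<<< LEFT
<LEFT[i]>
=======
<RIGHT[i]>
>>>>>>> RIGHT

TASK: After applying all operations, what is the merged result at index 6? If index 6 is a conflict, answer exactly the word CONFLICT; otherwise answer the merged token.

Answer: charlie

Derivation:
Final LEFT:  [delta, foxtrot, alpha, delta, echo, delta, charlie]
Final RIGHT: [delta, charlie, charlie, bravo, charlie, delta, bravo]
i=0: L=delta R=delta -> agree -> delta
i=1: BASE=echo L=foxtrot R=charlie all differ -> CONFLICT
i=2: L=alpha, R=charlie=BASE -> take LEFT -> alpha
i=3: BASE=charlie L=delta R=bravo all differ -> CONFLICT
i=4: L=echo, R=charlie=BASE -> take LEFT -> echo
i=5: L=delta R=delta -> agree -> delta
i=6: L=charlie, R=bravo=BASE -> take LEFT -> charlie
Index 6 -> charlie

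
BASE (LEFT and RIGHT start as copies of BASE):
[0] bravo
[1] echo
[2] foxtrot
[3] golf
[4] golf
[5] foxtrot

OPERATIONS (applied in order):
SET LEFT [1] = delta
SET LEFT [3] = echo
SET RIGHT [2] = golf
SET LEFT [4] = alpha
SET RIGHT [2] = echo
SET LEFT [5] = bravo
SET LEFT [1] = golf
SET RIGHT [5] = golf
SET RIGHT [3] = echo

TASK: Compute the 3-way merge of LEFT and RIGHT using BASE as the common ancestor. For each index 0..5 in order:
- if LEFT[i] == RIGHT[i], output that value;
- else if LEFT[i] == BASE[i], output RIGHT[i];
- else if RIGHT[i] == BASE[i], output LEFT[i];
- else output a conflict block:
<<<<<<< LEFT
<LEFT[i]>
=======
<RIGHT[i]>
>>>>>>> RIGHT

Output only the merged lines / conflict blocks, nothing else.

Answer: bravo
golf
echo
echo
alpha
<<<<<<< LEFT
bravo
=======
golf
>>>>>>> RIGHT

Derivation:
Final LEFT:  [bravo, golf, foxtrot, echo, alpha, bravo]
Final RIGHT: [bravo, echo, echo, echo, golf, golf]
i=0: L=bravo R=bravo -> agree -> bravo
i=1: L=golf, R=echo=BASE -> take LEFT -> golf
i=2: L=foxtrot=BASE, R=echo -> take RIGHT -> echo
i=3: L=echo R=echo -> agree -> echo
i=4: L=alpha, R=golf=BASE -> take LEFT -> alpha
i=5: BASE=foxtrot L=bravo R=golf all differ -> CONFLICT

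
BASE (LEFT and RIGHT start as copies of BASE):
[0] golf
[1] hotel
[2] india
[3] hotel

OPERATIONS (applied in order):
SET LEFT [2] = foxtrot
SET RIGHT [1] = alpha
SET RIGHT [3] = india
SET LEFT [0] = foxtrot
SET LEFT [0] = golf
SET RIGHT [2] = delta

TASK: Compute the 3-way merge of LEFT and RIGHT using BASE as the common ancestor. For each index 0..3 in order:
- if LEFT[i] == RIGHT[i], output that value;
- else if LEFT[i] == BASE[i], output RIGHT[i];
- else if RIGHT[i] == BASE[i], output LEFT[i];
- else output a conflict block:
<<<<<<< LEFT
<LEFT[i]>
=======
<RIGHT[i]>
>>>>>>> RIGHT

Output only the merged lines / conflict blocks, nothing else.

Final LEFT:  [golf, hotel, foxtrot, hotel]
Final RIGHT: [golf, alpha, delta, india]
i=0: L=golf R=golf -> agree -> golf
i=1: L=hotel=BASE, R=alpha -> take RIGHT -> alpha
i=2: BASE=india L=foxtrot R=delta all differ -> CONFLICT
i=3: L=hotel=BASE, R=india -> take RIGHT -> india

Answer: golf
alpha
<<<<<<< LEFT
foxtrot
=======
delta
>>>>>>> RIGHT
india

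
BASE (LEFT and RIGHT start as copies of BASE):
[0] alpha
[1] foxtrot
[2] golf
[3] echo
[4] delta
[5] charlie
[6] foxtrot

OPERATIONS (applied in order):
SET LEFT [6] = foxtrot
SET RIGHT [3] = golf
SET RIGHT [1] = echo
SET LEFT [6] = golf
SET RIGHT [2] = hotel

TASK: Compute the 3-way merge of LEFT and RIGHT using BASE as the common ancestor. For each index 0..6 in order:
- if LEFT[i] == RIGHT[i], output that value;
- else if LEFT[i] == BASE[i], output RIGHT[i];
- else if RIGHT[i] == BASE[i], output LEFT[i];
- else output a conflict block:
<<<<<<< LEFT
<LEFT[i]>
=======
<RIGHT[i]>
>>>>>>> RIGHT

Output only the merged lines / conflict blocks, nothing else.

Answer: alpha
echo
hotel
golf
delta
charlie
golf

Derivation:
Final LEFT:  [alpha, foxtrot, golf, echo, delta, charlie, golf]
Final RIGHT: [alpha, echo, hotel, golf, delta, charlie, foxtrot]
i=0: L=alpha R=alpha -> agree -> alpha
i=1: L=foxtrot=BASE, R=echo -> take RIGHT -> echo
i=2: L=golf=BASE, R=hotel -> take RIGHT -> hotel
i=3: L=echo=BASE, R=golf -> take RIGHT -> golf
i=4: L=delta R=delta -> agree -> delta
i=5: L=charlie R=charlie -> agree -> charlie
i=6: L=golf, R=foxtrot=BASE -> take LEFT -> golf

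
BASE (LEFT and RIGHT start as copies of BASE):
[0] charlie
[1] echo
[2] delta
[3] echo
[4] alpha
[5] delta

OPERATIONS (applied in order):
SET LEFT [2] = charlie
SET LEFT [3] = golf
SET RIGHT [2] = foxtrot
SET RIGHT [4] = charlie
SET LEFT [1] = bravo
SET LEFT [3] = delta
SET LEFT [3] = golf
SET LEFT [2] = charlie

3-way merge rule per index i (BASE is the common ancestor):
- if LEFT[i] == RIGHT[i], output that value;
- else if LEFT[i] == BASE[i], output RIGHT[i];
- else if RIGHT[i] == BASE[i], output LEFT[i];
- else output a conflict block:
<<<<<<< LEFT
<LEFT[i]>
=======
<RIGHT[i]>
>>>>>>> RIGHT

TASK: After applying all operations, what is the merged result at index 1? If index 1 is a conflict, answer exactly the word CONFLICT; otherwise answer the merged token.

Answer: bravo

Derivation:
Final LEFT:  [charlie, bravo, charlie, golf, alpha, delta]
Final RIGHT: [charlie, echo, foxtrot, echo, charlie, delta]
i=0: L=charlie R=charlie -> agree -> charlie
i=1: L=bravo, R=echo=BASE -> take LEFT -> bravo
i=2: BASE=delta L=charlie R=foxtrot all differ -> CONFLICT
i=3: L=golf, R=echo=BASE -> take LEFT -> golf
i=4: L=alpha=BASE, R=charlie -> take RIGHT -> charlie
i=5: L=delta R=delta -> agree -> delta
Index 1 -> bravo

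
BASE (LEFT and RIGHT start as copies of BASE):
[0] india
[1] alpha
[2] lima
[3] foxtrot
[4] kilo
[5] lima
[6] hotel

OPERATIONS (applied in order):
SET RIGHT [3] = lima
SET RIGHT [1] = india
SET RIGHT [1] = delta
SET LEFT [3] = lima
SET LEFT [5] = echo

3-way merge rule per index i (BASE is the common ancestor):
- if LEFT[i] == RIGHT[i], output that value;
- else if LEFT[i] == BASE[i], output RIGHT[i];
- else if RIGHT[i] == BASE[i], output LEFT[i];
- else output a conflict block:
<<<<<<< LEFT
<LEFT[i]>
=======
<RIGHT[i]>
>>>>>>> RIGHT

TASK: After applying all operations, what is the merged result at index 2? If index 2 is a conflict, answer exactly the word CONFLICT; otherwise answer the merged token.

Answer: lima

Derivation:
Final LEFT:  [india, alpha, lima, lima, kilo, echo, hotel]
Final RIGHT: [india, delta, lima, lima, kilo, lima, hotel]
i=0: L=india R=india -> agree -> india
i=1: L=alpha=BASE, R=delta -> take RIGHT -> delta
i=2: L=lima R=lima -> agree -> lima
i=3: L=lima R=lima -> agree -> lima
i=4: L=kilo R=kilo -> agree -> kilo
i=5: L=echo, R=lima=BASE -> take LEFT -> echo
i=6: L=hotel R=hotel -> agree -> hotel
Index 2 -> lima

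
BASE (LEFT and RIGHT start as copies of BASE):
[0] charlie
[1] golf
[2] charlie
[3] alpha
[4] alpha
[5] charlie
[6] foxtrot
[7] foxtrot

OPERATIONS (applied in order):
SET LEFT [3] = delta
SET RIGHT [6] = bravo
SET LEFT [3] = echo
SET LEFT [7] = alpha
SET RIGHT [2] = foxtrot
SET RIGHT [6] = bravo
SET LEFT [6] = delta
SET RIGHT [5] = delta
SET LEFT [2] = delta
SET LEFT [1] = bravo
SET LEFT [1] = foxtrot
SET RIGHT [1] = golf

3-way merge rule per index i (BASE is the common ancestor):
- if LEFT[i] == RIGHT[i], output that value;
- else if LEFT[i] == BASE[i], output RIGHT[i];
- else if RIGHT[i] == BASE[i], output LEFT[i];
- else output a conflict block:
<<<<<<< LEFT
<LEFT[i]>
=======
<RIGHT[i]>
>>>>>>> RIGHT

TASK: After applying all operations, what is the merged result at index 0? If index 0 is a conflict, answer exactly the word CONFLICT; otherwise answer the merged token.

Final LEFT:  [charlie, foxtrot, delta, echo, alpha, charlie, delta, alpha]
Final RIGHT: [charlie, golf, foxtrot, alpha, alpha, delta, bravo, foxtrot]
i=0: L=charlie R=charlie -> agree -> charlie
i=1: L=foxtrot, R=golf=BASE -> take LEFT -> foxtrot
i=2: BASE=charlie L=delta R=foxtrot all differ -> CONFLICT
i=3: L=echo, R=alpha=BASE -> take LEFT -> echo
i=4: L=alpha R=alpha -> agree -> alpha
i=5: L=charlie=BASE, R=delta -> take RIGHT -> delta
i=6: BASE=foxtrot L=delta R=bravo all differ -> CONFLICT
i=7: L=alpha, R=foxtrot=BASE -> take LEFT -> alpha
Index 0 -> charlie

Answer: charlie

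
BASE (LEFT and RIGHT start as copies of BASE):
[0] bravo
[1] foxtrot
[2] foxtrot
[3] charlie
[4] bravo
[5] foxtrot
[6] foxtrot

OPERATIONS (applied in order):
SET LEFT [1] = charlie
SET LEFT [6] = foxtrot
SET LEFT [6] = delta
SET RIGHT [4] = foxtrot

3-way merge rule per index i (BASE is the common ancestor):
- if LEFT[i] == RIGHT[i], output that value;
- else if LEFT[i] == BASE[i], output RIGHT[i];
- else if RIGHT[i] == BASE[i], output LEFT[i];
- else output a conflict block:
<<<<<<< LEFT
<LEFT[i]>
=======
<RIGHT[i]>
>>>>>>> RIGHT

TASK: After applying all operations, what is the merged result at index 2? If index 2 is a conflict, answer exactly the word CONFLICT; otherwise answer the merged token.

Final LEFT:  [bravo, charlie, foxtrot, charlie, bravo, foxtrot, delta]
Final RIGHT: [bravo, foxtrot, foxtrot, charlie, foxtrot, foxtrot, foxtrot]
i=0: L=bravo R=bravo -> agree -> bravo
i=1: L=charlie, R=foxtrot=BASE -> take LEFT -> charlie
i=2: L=foxtrot R=foxtrot -> agree -> foxtrot
i=3: L=charlie R=charlie -> agree -> charlie
i=4: L=bravo=BASE, R=foxtrot -> take RIGHT -> foxtrot
i=5: L=foxtrot R=foxtrot -> agree -> foxtrot
i=6: L=delta, R=foxtrot=BASE -> take LEFT -> delta
Index 2 -> foxtrot

Answer: foxtrot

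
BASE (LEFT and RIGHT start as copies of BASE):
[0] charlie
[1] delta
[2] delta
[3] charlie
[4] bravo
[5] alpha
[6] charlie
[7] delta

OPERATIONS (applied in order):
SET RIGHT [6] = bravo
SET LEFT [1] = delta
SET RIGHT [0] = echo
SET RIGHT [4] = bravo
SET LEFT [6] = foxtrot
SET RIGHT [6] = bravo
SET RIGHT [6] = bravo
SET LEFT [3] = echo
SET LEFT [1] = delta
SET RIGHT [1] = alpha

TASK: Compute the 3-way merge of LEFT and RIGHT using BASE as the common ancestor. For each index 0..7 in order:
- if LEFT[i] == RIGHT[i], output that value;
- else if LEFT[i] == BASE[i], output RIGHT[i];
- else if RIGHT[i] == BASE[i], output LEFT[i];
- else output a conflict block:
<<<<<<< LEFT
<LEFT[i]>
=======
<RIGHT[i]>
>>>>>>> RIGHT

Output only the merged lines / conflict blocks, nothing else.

Final LEFT:  [charlie, delta, delta, echo, bravo, alpha, foxtrot, delta]
Final RIGHT: [echo, alpha, delta, charlie, bravo, alpha, bravo, delta]
i=0: L=charlie=BASE, R=echo -> take RIGHT -> echo
i=1: L=delta=BASE, R=alpha -> take RIGHT -> alpha
i=2: L=delta R=delta -> agree -> delta
i=3: L=echo, R=charlie=BASE -> take LEFT -> echo
i=4: L=bravo R=bravo -> agree -> bravo
i=5: L=alpha R=alpha -> agree -> alpha
i=6: BASE=charlie L=foxtrot R=bravo all differ -> CONFLICT
i=7: L=delta R=delta -> agree -> delta

Answer: echo
alpha
delta
echo
bravo
alpha
<<<<<<< LEFT
foxtrot
=======
bravo
>>>>>>> RIGHT
delta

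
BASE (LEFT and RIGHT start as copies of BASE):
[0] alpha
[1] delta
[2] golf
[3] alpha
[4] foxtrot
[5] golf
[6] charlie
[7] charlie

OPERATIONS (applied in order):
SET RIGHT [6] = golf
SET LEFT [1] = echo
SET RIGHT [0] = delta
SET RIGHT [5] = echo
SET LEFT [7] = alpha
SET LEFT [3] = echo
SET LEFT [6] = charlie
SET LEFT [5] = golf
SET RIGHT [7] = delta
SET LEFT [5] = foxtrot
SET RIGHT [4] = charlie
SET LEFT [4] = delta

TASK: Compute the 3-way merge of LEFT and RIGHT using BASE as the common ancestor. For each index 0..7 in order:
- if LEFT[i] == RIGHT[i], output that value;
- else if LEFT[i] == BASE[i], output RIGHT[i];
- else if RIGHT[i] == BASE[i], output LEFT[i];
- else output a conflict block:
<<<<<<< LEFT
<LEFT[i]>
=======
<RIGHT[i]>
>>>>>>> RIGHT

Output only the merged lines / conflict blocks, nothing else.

Final LEFT:  [alpha, echo, golf, echo, delta, foxtrot, charlie, alpha]
Final RIGHT: [delta, delta, golf, alpha, charlie, echo, golf, delta]
i=0: L=alpha=BASE, R=delta -> take RIGHT -> delta
i=1: L=echo, R=delta=BASE -> take LEFT -> echo
i=2: L=golf R=golf -> agree -> golf
i=3: L=echo, R=alpha=BASE -> take LEFT -> echo
i=4: BASE=foxtrot L=delta R=charlie all differ -> CONFLICT
i=5: BASE=golf L=foxtrot R=echo all differ -> CONFLICT
i=6: L=charlie=BASE, R=golf -> take RIGHT -> golf
i=7: BASE=charlie L=alpha R=delta all differ -> CONFLICT

Answer: delta
echo
golf
echo
<<<<<<< LEFT
delta
=======
charlie
>>>>>>> RIGHT
<<<<<<< LEFT
foxtrot
=======
echo
>>>>>>> RIGHT
golf
<<<<<<< LEFT
alpha
=======
delta
>>>>>>> RIGHT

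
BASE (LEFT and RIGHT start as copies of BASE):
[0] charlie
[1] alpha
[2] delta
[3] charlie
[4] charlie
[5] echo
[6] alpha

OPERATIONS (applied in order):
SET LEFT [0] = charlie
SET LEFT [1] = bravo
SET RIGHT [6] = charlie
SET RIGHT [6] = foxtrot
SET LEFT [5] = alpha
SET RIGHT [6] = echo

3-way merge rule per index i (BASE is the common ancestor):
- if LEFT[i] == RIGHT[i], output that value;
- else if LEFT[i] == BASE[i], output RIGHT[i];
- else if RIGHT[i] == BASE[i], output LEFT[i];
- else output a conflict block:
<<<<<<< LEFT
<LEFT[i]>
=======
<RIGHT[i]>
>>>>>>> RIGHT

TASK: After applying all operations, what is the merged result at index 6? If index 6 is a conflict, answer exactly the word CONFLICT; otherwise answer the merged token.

Answer: echo

Derivation:
Final LEFT:  [charlie, bravo, delta, charlie, charlie, alpha, alpha]
Final RIGHT: [charlie, alpha, delta, charlie, charlie, echo, echo]
i=0: L=charlie R=charlie -> agree -> charlie
i=1: L=bravo, R=alpha=BASE -> take LEFT -> bravo
i=2: L=delta R=delta -> agree -> delta
i=3: L=charlie R=charlie -> agree -> charlie
i=4: L=charlie R=charlie -> agree -> charlie
i=5: L=alpha, R=echo=BASE -> take LEFT -> alpha
i=6: L=alpha=BASE, R=echo -> take RIGHT -> echo
Index 6 -> echo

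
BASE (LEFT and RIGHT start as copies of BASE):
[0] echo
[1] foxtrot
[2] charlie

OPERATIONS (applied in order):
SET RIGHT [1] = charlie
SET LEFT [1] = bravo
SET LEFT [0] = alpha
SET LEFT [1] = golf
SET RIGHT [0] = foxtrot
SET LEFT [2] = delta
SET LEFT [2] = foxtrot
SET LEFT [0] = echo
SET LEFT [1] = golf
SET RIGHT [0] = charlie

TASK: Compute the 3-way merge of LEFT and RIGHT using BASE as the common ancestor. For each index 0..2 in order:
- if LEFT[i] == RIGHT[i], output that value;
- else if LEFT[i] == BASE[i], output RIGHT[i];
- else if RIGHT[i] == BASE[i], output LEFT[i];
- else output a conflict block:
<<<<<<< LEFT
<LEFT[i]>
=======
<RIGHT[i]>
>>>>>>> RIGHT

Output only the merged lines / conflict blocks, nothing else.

Final LEFT:  [echo, golf, foxtrot]
Final RIGHT: [charlie, charlie, charlie]
i=0: L=echo=BASE, R=charlie -> take RIGHT -> charlie
i=1: BASE=foxtrot L=golf R=charlie all differ -> CONFLICT
i=2: L=foxtrot, R=charlie=BASE -> take LEFT -> foxtrot

Answer: charlie
<<<<<<< LEFT
golf
=======
charlie
>>>>>>> RIGHT
foxtrot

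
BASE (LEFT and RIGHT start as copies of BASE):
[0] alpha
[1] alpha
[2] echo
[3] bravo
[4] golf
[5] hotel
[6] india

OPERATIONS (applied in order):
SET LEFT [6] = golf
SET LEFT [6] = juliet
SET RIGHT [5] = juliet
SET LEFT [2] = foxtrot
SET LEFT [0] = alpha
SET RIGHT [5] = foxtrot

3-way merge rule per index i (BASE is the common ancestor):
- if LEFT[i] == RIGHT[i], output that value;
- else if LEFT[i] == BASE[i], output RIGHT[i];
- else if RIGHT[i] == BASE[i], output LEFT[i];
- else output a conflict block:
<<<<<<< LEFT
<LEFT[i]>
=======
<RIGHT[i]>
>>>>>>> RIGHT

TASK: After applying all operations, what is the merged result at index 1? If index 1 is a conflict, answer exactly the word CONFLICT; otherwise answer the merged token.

Final LEFT:  [alpha, alpha, foxtrot, bravo, golf, hotel, juliet]
Final RIGHT: [alpha, alpha, echo, bravo, golf, foxtrot, india]
i=0: L=alpha R=alpha -> agree -> alpha
i=1: L=alpha R=alpha -> agree -> alpha
i=2: L=foxtrot, R=echo=BASE -> take LEFT -> foxtrot
i=3: L=bravo R=bravo -> agree -> bravo
i=4: L=golf R=golf -> agree -> golf
i=5: L=hotel=BASE, R=foxtrot -> take RIGHT -> foxtrot
i=6: L=juliet, R=india=BASE -> take LEFT -> juliet
Index 1 -> alpha

Answer: alpha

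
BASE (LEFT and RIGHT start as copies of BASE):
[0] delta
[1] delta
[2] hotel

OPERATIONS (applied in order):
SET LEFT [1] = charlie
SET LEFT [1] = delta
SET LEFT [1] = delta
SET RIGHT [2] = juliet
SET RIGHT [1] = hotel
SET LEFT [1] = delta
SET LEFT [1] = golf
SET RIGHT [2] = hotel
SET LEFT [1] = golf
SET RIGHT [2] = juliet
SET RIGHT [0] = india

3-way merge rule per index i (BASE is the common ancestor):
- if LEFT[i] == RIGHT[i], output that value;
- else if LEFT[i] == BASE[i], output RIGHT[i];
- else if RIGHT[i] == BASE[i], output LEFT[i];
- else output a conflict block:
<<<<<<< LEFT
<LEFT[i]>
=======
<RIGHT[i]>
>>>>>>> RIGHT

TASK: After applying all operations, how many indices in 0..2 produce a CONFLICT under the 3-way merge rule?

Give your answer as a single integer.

Final LEFT:  [delta, golf, hotel]
Final RIGHT: [india, hotel, juliet]
i=0: L=delta=BASE, R=india -> take RIGHT -> india
i=1: BASE=delta L=golf R=hotel all differ -> CONFLICT
i=2: L=hotel=BASE, R=juliet -> take RIGHT -> juliet
Conflict count: 1

Answer: 1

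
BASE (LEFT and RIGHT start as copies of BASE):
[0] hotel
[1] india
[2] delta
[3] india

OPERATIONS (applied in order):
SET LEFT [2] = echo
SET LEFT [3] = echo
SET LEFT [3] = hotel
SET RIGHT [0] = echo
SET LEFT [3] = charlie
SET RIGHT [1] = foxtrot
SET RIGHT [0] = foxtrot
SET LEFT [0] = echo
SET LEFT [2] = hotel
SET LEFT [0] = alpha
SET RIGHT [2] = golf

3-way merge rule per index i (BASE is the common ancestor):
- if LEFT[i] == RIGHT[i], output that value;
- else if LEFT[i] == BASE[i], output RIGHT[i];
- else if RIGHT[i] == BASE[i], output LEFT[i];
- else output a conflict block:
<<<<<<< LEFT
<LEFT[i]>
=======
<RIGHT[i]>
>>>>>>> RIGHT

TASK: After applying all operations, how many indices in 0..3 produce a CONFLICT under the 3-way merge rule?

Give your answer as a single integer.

Answer: 2

Derivation:
Final LEFT:  [alpha, india, hotel, charlie]
Final RIGHT: [foxtrot, foxtrot, golf, india]
i=0: BASE=hotel L=alpha R=foxtrot all differ -> CONFLICT
i=1: L=india=BASE, R=foxtrot -> take RIGHT -> foxtrot
i=2: BASE=delta L=hotel R=golf all differ -> CONFLICT
i=3: L=charlie, R=india=BASE -> take LEFT -> charlie
Conflict count: 2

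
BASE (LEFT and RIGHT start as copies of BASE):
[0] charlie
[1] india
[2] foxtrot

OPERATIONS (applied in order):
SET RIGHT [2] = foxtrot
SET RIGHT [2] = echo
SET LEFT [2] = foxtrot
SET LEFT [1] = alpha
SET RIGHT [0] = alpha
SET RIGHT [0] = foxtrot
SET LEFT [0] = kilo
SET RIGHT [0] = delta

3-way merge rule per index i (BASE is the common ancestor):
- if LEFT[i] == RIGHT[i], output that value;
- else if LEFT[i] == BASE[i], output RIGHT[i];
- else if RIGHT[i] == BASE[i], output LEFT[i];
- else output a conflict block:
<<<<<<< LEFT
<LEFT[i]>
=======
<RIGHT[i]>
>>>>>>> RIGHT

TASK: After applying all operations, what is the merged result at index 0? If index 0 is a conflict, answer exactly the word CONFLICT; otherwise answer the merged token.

Answer: CONFLICT

Derivation:
Final LEFT:  [kilo, alpha, foxtrot]
Final RIGHT: [delta, india, echo]
i=0: BASE=charlie L=kilo R=delta all differ -> CONFLICT
i=1: L=alpha, R=india=BASE -> take LEFT -> alpha
i=2: L=foxtrot=BASE, R=echo -> take RIGHT -> echo
Index 0 -> CONFLICT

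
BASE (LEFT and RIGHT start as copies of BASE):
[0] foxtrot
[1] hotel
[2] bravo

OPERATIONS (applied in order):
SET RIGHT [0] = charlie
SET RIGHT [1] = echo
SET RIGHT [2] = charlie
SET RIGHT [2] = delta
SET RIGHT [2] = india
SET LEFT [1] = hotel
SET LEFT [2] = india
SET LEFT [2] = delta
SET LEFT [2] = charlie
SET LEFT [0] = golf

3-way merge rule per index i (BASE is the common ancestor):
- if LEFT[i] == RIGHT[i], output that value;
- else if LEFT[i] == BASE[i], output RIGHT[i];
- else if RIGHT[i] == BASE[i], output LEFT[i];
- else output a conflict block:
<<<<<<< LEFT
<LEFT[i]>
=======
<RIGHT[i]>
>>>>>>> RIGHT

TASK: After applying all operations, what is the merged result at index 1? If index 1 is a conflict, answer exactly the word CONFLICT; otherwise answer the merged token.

Answer: echo

Derivation:
Final LEFT:  [golf, hotel, charlie]
Final RIGHT: [charlie, echo, india]
i=0: BASE=foxtrot L=golf R=charlie all differ -> CONFLICT
i=1: L=hotel=BASE, R=echo -> take RIGHT -> echo
i=2: BASE=bravo L=charlie R=india all differ -> CONFLICT
Index 1 -> echo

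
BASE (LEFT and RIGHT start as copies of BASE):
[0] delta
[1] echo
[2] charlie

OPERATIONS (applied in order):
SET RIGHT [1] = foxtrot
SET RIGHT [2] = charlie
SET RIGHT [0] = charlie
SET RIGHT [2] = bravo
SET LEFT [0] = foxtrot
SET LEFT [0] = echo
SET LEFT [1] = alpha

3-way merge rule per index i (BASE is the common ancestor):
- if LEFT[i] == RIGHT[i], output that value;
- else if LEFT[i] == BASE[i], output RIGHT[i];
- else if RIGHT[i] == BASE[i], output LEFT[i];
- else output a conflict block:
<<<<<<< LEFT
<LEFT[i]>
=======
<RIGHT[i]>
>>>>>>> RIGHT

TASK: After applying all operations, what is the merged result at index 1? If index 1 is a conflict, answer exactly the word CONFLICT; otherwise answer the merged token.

Answer: CONFLICT

Derivation:
Final LEFT:  [echo, alpha, charlie]
Final RIGHT: [charlie, foxtrot, bravo]
i=0: BASE=delta L=echo R=charlie all differ -> CONFLICT
i=1: BASE=echo L=alpha R=foxtrot all differ -> CONFLICT
i=2: L=charlie=BASE, R=bravo -> take RIGHT -> bravo
Index 1 -> CONFLICT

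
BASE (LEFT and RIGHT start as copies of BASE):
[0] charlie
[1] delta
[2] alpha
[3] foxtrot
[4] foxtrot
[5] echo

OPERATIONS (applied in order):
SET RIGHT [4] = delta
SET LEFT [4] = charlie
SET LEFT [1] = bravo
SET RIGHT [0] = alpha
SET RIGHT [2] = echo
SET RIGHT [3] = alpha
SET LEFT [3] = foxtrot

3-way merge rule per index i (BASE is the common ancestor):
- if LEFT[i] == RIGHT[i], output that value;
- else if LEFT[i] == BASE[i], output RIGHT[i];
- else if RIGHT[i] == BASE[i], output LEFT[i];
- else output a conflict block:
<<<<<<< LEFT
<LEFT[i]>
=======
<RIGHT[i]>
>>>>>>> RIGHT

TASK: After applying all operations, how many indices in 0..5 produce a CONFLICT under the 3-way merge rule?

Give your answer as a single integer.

Answer: 1

Derivation:
Final LEFT:  [charlie, bravo, alpha, foxtrot, charlie, echo]
Final RIGHT: [alpha, delta, echo, alpha, delta, echo]
i=0: L=charlie=BASE, R=alpha -> take RIGHT -> alpha
i=1: L=bravo, R=delta=BASE -> take LEFT -> bravo
i=2: L=alpha=BASE, R=echo -> take RIGHT -> echo
i=3: L=foxtrot=BASE, R=alpha -> take RIGHT -> alpha
i=4: BASE=foxtrot L=charlie R=delta all differ -> CONFLICT
i=5: L=echo R=echo -> agree -> echo
Conflict count: 1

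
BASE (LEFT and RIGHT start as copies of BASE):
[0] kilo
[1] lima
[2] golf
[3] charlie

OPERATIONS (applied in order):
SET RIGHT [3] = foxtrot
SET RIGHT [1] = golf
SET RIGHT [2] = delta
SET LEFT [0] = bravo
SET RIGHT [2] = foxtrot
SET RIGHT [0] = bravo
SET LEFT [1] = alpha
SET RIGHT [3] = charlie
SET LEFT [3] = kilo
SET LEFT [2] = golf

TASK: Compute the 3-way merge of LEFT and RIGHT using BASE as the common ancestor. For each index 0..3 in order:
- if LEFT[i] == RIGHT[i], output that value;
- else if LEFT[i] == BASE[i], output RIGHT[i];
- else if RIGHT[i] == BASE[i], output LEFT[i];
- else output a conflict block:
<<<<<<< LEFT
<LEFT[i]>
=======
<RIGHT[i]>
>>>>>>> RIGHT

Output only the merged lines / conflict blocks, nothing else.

Final LEFT:  [bravo, alpha, golf, kilo]
Final RIGHT: [bravo, golf, foxtrot, charlie]
i=0: L=bravo R=bravo -> agree -> bravo
i=1: BASE=lima L=alpha R=golf all differ -> CONFLICT
i=2: L=golf=BASE, R=foxtrot -> take RIGHT -> foxtrot
i=3: L=kilo, R=charlie=BASE -> take LEFT -> kilo

Answer: bravo
<<<<<<< LEFT
alpha
=======
golf
>>>>>>> RIGHT
foxtrot
kilo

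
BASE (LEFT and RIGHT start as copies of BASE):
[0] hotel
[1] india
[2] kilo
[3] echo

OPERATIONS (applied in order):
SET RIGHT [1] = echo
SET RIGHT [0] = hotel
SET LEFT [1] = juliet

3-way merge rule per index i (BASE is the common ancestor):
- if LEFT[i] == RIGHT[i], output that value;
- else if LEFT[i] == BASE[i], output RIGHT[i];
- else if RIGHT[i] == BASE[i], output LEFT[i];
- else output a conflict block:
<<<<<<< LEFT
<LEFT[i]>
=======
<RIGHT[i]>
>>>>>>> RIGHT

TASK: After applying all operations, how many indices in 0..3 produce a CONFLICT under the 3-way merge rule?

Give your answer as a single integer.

Final LEFT:  [hotel, juliet, kilo, echo]
Final RIGHT: [hotel, echo, kilo, echo]
i=0: L=hotel R=hotel -> agree -> hotel
i=1: BASE=india L=juliet R=echo all differ -> CONFLICT
i=2: L=kilo R=kilo -> agree -> kilo
i=3: L=echo R=echo -> agree -> echo
Conflict count: 1

Answer: 1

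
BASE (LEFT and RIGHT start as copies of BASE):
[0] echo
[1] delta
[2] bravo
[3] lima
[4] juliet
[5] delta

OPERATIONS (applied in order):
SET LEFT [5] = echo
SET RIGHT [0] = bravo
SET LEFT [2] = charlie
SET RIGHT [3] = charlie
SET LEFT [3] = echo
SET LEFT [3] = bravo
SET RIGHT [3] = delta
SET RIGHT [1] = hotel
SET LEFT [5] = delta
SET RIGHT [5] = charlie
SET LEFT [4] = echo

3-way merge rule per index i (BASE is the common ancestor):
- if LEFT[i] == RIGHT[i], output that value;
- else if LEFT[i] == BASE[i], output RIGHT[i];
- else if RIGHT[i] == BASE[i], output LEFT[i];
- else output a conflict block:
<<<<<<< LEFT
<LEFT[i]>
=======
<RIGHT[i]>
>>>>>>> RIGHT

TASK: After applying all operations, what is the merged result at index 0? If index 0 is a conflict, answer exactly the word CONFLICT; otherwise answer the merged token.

Answer: bravo

Derivation:
Final LEFT:  [echo, delta, charlie, bravo, echo, delta]
Final RIGHT: [bravo, hotel, bravo, delta, juliet, charlie]
i=0: L=echo=BASE, R=bravo -> take RIGHT -> bravo
i=1: L=delta=BASE, R=hotel -> take RIGHT -> hotel
i=2: L=charlie, R=bravo=BASE -> take LEFT -> charlie
i=3: BASE=lima L=bravo R=delta all differ -> CONFLICT
i=4: L=echo, R=juliet=BASE -> take LEFT -> echo
i=5: L=delta=BASE, R=charlie -> take RIGHT -> charlie
Index 0 -> bravo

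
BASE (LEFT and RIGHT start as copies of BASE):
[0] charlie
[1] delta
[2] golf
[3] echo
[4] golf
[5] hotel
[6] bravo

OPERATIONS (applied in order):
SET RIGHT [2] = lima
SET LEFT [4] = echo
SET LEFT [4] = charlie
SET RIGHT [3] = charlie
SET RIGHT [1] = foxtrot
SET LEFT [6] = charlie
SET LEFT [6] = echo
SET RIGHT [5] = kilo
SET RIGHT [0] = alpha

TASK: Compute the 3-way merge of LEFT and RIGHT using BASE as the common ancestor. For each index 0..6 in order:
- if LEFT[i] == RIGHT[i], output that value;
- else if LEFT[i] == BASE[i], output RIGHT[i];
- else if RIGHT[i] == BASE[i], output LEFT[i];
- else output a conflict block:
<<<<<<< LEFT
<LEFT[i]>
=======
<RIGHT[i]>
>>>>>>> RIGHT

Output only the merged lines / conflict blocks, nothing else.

Answer: alpha
foxtrot
lima
charlie
charlie
kilo
echo

Derivation:
Final LEFT:  [charlie, delta, golf, echo, charlie, hotel, echo]
Final RIGHT: [alpha, foxtrot, lima, charlie, golf, kilo, bravo]
i=0: L=charlie=BASE, R=alpha -> take RIGHT -> alpha
i=1: L=delta=BASE, R=foxtrot -> take RIGHT -> foxtrot
i=2: L=golf=BASE, R=lima -> take RIGHT -> lima
i=3: L=echo=BASE, R=charlie -> take RIGHT -> charlie
i=4: L=charlie, R=golf=BASE -> take LEFT -> charlie
i=5: L=hotel=BASE, R=kilo -> take RIGHT -> kilo
i=6: L=echo, R=bravo=BASE -> take LEFT -> echo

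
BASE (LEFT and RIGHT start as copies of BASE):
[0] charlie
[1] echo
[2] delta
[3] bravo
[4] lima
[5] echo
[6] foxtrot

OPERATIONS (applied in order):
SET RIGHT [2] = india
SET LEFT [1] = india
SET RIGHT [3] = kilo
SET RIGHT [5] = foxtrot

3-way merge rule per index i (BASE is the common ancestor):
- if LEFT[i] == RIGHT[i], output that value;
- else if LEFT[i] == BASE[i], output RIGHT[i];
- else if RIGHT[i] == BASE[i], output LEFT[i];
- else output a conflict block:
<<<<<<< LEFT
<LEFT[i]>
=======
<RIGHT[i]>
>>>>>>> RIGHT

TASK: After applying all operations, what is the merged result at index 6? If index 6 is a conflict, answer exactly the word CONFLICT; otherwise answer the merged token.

Answer: foxtrot

Derivation:
Final LEFT:  [charlie, india, delta, bravo, lima, echo, foxtrot]
Final RIGHT: [charlie, echo, india, kilo, lima, foxtrot, foxtrot]
i=0: L=charlie R=charlie -> agree -> charlie
i=1: L=india, R=echo=BASE -> take LEFT -> india
i=2: L=delta=BASE, R=india -> take RIGHT -> india
i=3: L=bravo=BASE, R=kilo -> take RIGHT -> kilo
i=4: L=lima R=lima -> agree -> lima
i=5: L=echo=BASE, R=foxtrot -> take RIGHT -> foxtrot
i=6: L=foxtrot R=foxtrot -> agree -> foxtrot
Index 6 -> foxtrot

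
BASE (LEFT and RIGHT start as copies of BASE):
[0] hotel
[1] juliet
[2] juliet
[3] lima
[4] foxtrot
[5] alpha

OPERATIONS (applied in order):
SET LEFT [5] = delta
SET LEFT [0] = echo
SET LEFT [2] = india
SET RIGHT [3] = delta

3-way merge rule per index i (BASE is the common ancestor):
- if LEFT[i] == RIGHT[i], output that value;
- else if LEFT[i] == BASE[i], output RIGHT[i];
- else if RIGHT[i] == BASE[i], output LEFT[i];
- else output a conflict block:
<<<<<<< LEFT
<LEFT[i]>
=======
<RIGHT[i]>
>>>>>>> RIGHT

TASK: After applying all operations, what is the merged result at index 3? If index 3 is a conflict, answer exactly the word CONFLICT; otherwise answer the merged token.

Final LEFT:  [echo, juliet, india, lima, foxtrot, delta]
Final RIGHT: [hotel, juliet, juliet, delta, foxtrot, alpha]
i=0: L=echo, R=hotel=BASE -> take LEFT -> echo
i=1: L=juliet R=juliet -> agree -> juliet
i=2: L=india, R=juliet=BASE -> take LEFT -> india
i=3: L=lima=BASE, R=delta -> take RIGHT -> delta
i=4: L=foxtrot R=foxtrot -> agree -> foxtrot
i=5: L=delta, R=alpha=BASE -> take LEFT -> delta
Index 3 -> delta

Answer: delta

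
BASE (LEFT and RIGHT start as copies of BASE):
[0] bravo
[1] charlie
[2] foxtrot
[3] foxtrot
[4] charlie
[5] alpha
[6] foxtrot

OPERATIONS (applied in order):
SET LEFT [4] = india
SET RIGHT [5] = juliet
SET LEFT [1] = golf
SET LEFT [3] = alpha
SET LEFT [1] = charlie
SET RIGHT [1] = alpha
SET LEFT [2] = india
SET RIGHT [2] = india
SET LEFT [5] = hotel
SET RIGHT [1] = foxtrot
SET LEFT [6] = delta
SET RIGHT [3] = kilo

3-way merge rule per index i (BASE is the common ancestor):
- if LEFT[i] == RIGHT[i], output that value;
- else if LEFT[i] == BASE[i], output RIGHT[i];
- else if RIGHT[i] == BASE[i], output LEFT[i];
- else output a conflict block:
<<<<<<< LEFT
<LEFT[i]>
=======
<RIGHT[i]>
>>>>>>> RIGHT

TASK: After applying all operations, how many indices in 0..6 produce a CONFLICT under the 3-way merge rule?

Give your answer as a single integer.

Final LEFT:  [bravo, charlie, india, alpha, india, hotel, delta]
Final RIGHT: [bravo, foxtrot, india, kilo, charlie, juliet, foxtrot]
i=0: L=bravo R=bravo -> agree -> bravo
i=1: L=charlie=BASE, R=foxtrot -> take RIGHT -> foxtrot
i=2: L=india R=india -> agree -> india
i=3: BASE=foxtrot L=alpha R=kilo all differ -> CONFLICT
i=4: L=india, R=charlie=BASE -> take LEFT -> india
i=5: BASE=alpha L=hotel R=juliet all differ -> CONFLICT
i=6: L=delta, R=foxtrot=BASE -> take LEFT -> delta
Conflict count: 2

Answer: 2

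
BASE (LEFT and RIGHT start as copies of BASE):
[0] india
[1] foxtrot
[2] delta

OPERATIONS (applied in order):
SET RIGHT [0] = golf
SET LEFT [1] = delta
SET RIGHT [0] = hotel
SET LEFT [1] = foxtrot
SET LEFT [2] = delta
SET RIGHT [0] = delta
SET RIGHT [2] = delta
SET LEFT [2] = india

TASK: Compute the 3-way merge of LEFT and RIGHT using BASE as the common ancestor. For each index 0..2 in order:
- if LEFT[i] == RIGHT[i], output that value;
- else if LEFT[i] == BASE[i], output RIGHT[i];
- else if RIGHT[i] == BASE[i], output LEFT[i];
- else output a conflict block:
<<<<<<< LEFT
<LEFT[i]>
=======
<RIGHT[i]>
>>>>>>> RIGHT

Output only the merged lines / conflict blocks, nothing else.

Final LEFT:  [india, foxtrot, india]
Final RIGHT: [delta, foxtrot, delta]
i=0: L=india=BASE, R=delta -> take RIGHT -> delta
i=1: L=foxtrot R=foxtrot -> agree -> foxtrot
i=2: L=india, R=delta=BASE -> take LEFT -> india

Answer: delta
foxtrot
india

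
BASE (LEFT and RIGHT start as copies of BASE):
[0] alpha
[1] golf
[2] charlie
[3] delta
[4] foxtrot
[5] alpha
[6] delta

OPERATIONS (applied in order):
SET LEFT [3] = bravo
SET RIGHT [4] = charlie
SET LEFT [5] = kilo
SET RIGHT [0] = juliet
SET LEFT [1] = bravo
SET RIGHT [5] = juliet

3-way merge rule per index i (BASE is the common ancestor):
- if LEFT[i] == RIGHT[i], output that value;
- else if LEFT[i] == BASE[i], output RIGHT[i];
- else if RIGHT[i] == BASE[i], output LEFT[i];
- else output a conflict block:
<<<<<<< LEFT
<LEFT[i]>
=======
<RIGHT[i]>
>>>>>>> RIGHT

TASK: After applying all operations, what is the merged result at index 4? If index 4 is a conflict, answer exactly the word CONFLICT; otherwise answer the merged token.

Answer: charlie

Derivation:
Final LEFT:  [alpha, bravo, charlie, bravo, foxtrot, kilo, delta]
Final RIGHT: [juliet, golf, charlie, delta, charlie, juliet, delta]
i=0: L=alpha=BASE, R=juliet -> take RIGHT -> juliet
i=1: L=bravo, R=golf=BASE -> take LEFT -> bravo
i=2: L=charlie R=charlie -> agree -> charlie
i=3: L=bravo, R=delta=BASE -> take LEFT -> bravo
i=4: L=foxtrot=BASE, R=charlie -> take RIGHT -> charlie
i=5: BASE=alpha L=kilo R=juliet all differ -> CONFLICT
i=6: L=delta R=delta -> agree -> delta
Index 4 -> charlie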